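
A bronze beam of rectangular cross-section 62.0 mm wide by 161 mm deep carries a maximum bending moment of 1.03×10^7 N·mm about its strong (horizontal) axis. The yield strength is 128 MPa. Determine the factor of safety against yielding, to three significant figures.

n = 3.33

Section modulus S = bh²/6 = 62.0×161²/6 = 267900 mm³.
σ = M/S = 1.0300×10^7/267900 = 38.45 MPa.
n = 128/38.45 = 3.329.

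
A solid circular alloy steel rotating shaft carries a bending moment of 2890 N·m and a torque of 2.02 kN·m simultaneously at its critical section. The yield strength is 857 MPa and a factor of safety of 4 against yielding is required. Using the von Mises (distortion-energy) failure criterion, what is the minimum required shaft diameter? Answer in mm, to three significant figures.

d = 54.4 mm

σ_allow = σ_y/n = 857/4 = 214.2 MPa.
For a solid shaft σ_b = 32M/(πd³) and τ = 16T/(πd³), so the von Mises stress is σ' = (16/πd³)·√(4M²+3T²).
√(4M²+3T²) = √(4×(2.890×10^6)² + 3×(2.020×10^6)²) = 6.756×10^6 N·mm.
d³ = 16×6.756×10^6/(π×214.2) = 160600 mm³.
d = 54.36 mm.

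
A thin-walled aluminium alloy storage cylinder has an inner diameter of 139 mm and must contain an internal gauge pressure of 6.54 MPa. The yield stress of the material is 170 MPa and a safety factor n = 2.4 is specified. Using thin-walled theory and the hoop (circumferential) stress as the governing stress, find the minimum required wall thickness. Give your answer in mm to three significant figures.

t = 6.42 mm

σ_allow = 170/2.4 = 70.83 MPa.
Hoop stress σ_h = pD/(2t), so t = pD/(2σ_allow) = 6.54×139/(2×70.83) = 6.417 mm.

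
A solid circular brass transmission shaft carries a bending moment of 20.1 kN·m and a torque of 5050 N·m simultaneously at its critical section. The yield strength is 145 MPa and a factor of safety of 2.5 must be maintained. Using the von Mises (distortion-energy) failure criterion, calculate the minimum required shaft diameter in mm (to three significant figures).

σ_allow = σ_y/n = 145/2.5 = 58.00 MPa.
For a solid shaft σ_b = 32M/(πd³) and τ = 16T/(πd³), so the von Mises stress is σ' = (16/πd³)·√(4M²+3T²).
√(4M²+3T²) = √(4×(2.010×10^7)² + 3×(5.050×10^6)²) = 4.114×10^7 N·mm.
d³ = 16×4.114×10^7/(π×58.00) = 3.613×10^6 mm³.
d = 153.4 mm.

d = 153 mm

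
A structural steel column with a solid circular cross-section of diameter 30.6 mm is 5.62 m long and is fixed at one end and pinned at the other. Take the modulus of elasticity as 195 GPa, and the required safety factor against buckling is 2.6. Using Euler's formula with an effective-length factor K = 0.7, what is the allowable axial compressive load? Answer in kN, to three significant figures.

P_allow = 2.06 kN

I = πd⁴/64 = π×30.6⁴/64 = 43040 mm⁴.
Effective length L_e = KL = 0.7×5.62 m = 3934 mm.
Euler critical load P_cr = π²EI/L_e² = π²×195000×43040/3934² = 5352 N.
P_allow = P_cr/n = 5352/2.6 = 2058 N.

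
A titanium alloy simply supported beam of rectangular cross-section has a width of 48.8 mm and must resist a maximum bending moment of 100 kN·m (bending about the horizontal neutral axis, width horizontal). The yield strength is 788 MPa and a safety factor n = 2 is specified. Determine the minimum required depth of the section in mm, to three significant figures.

h = 177 mm

σ_allow = 788/2 = 394.0 MPa.
For a rectangular section σ = 6M/(bh²), so h² = 6M/(b σ_allow) = 6×1.0000×10^8/(48.8×394.0) = 31210 mm².
h = 176.7 mm.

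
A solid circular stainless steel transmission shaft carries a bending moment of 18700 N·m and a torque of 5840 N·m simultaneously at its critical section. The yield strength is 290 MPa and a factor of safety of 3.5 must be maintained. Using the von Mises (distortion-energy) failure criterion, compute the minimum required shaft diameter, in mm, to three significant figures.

d = 134 mm

σ_allow = σ_y/n = 290/3.5 = 82.86 MPa.
For a solid shaft σ_b = 32M/(πd³) and τ = 16T/(πd³), so the von Mises stress is σ' = (16/πd³)·√(4M²+3T²).
√(4M²+3T²) = √(4×(1.870×10^7)² + 3×(5.840×10^6)²) = 3.874×10^7 N·mm.
d³ = 16×3.874×10^7/(π×82.86) = 2.381×10^6 mm³.
d = 133.5 mm.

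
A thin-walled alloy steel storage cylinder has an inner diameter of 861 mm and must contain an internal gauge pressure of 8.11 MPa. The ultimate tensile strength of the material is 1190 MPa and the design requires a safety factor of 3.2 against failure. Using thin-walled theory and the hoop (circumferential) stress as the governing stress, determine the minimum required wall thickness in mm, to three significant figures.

σ_allow = 1190/3.2 = 371.9 MPa.
Hoop stress σ_h = pD/(2t), so t = pD/(2σ_allow) = 8.11×861/(2×371.9) = 9.389 mm.

t = 9.39 mm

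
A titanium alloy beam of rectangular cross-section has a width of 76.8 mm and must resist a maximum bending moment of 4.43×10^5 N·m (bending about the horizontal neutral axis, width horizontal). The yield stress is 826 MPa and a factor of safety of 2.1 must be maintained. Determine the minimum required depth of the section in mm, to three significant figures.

σ_allow = 826/2.1 = 393.3 MPa.
For a rectangular section σ = 6M/(bh²), so h² = 6M/(b σ_allow) = 6×4.4300×10^8/(76.8×393.3) = 87990 mm².
h = 296.6 mm.

h = 297 mm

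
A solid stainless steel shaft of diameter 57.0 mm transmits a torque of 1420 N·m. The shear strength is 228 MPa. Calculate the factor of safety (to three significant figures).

n = 5.84

τ = 16T/(πd³) = 16×1420000/(π×57.0³) = 39.05 MPa.
n = τ_limit/τ = 228/39.05 = 5.838.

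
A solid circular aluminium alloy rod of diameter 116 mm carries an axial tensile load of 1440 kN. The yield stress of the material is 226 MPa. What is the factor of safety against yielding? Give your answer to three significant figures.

n = 1.66

A = πd²/4 = 10570 mm².
σ = F/A = 1440000/10570 = 136.3 MPa.
n = 226/136.3 = 1.659.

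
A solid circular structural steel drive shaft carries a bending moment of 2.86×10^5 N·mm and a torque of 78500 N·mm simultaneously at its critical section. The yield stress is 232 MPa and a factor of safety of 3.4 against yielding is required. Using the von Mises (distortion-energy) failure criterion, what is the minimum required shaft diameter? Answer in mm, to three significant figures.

d = 35.3 mm

σ_allow = σ_y/n = 232/3.4 = 68.24 MPa.
For a solid shaft σ_b = 32M/(πd³) and τ = 16T/(πd³), so the von Mises stress is σ' = (16/πd³)·√(4M²+3T²).
√(4M²+3T²) = √(4×(286000)² + 3×(78500)²) = 587900 N·mm.
d³ = 16×587900/(π×68.24) = 43880 mm³.
d = 35.27 mm.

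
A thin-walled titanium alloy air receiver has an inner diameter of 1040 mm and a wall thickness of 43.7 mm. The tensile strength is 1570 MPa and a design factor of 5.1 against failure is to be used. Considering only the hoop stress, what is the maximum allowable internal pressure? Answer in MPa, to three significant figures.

p_allow = 25.9 MPa

σ_allow = 1570/5.1 = 307.8 MPa.
σ_h = pD/(2t) → p_allow = 2σ_allow t/D = 2×307.8×43.7/1040 = 25.87 MPa.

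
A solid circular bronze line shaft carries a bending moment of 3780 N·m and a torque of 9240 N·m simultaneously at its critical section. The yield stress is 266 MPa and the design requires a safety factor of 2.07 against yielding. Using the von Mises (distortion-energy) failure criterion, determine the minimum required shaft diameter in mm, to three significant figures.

d = 88.9 mm

σ_allow = σ_y/n = 266/2.07 = 128.5 MPa.
For a solid shaft σ_b = 32M/(πd³) and τ = 16T/(πd³), so the von Mises stress is σ' = (16/πd³)·√(4M²+3T²).
√(4M²+3T²) = √(4×(3.780×10^6)² + 3×(9.240×10^6)²) = 1.770×10^7 N·mm.
d³ = 16×1.770×10^7/(π×128.5) = 701500 mm³.
d = 88.85 mm.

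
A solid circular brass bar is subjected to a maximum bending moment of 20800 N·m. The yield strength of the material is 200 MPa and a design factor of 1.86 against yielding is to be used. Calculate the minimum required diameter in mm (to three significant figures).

d = 125 mm

σ_allow = 200/1.86 = 107.5 MPa.
For a solid circular section σ = 32M/(πd³), so d³ = 32M/(π σ_allow) = 32×2.0800×10^7/(π×107.5) = 1.970×10^6 mm³.
d = 125.4 mm.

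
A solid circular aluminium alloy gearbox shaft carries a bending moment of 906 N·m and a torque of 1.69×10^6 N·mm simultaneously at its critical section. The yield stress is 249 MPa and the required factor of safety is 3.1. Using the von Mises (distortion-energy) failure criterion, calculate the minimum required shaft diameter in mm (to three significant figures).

d = 60.2 mm

σ_allow = σ_y/n = 249/3.1 = 80.32 MPa.
For a solid shaft σ_b = 32M/(πd³) and τ = 16T/(πd³), so the von Mises stress is σ' = (16/πd³)·√(4M²+3T²).
√(4M²+3T²) = √(4×(906000)² + 3×(1.690×10^6)²) = 3.443×10^6 N·mm.
d³ = 16×3.443×10^6/(π×80.32) = 218300 mm³.
d = 60.21 mm.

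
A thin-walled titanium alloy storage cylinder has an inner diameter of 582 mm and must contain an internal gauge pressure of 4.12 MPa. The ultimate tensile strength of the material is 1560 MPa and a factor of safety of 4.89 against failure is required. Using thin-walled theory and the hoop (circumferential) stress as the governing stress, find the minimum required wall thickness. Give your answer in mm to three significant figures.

t = 3.76 mm

σ_allow = 1560/4.89 = 319.0 MPa.
Hoop stress σ_h = pD/(2t), so t = pD/(2σ_allow) = 4.12×582/(2×319.0) = 3.758 mm.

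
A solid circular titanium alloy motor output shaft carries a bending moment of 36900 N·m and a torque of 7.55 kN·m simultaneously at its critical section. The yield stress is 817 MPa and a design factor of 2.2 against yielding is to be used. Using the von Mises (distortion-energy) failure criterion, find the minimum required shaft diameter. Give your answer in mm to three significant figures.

d = 101 mm

σ_allow = σ_y/n = 817/2.2 = 371.4 MPa.
For a solid shaft σ_b = 32M/(πd³) and τ = 16T/(πd³), so the von Mises stress is σ' = (16/πd³)·√(4M²+3T²).
√(4M²+3T²) = √(4×(3.690×10^7)² + 3×(7.550×10^6)²) = 7.495×10^7 N·mm.
d³ = 16×7.495×10^7/(π×371.4) = 1.028×10^6 mm³.
d = 100.9 mm.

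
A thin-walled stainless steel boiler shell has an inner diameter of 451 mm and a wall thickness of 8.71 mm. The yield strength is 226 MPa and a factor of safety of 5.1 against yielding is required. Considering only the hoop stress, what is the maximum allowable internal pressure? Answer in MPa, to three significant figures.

p_allow = 1.71 MPa

σ_allow = 226/5.1 = 44.31 MPa.
σ_h = pD/(2t) → p_allow = 2σ_allow t/D = 2×44.31×8.71/451 = 1.712 MPa.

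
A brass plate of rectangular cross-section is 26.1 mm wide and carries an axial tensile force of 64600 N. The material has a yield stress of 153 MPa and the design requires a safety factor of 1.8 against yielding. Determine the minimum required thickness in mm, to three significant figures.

t = 29.1 mm

σ_allow = 153/1.8 = 85.00 MPa.
Required area A = F/σ_allow = 64600/85.00 = 760.0 mm².
t = A/w = 760.0/26.1 = 29.12 mm.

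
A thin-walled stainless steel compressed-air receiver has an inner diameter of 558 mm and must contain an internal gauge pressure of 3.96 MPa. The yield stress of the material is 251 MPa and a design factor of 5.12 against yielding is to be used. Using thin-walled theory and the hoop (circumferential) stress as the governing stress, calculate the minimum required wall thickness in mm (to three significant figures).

σ_allow = 251/5.12 = 49.02 MPa.
Hoop stress σ_h = pD/(2t), so t = pD/(2σ_allow) = 3.96×558/(2×49.02) = 22.54 mm.

t = 22.5 mm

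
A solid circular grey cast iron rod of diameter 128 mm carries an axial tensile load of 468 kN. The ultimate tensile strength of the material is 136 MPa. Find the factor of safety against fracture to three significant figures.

n = 3.74

A = πd²/4 = 12870 mm².
σ = F/A = 468000/12870 = 36.37 MPa.
n = 136/36.37 = 3.739.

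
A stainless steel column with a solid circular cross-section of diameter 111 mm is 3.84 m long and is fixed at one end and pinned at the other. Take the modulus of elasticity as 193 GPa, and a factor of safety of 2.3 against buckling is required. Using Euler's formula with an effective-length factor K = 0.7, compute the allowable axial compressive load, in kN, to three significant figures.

P_allow = 854 kN

I = πd⁴/64 = π×111⁴/64 = 7.452×10^6 mm⁴.
Effective length L_e = KL = 0.7×3.84 m = 2688 mm.
Euler critical load P_cr = π²EI/L_e² = π²×193000×7.452×10^6/2688² = 1.965×10^6 N.
P_allow = P_cr/n = 1.965×10^6/2.3 = 854100 N.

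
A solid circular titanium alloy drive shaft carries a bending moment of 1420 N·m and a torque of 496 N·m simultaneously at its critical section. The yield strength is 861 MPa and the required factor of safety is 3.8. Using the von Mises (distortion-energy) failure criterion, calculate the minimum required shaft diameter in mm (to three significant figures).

σ_allow = σ_y/n = 861/3.8 = 226.6 MPa.
For a solid shaft σ_b = 32M/(πd³) and τ = 16T/(πd³), so the von Mises stress is σ' = (16/πd³)·√(4M²+3T²).
√(4M²+3T²) = √(4×(1.420×10^6)² + 3×(496000)²) = 2.967×10^6 N·mm.
d³ = 16×2.967×10^6/(π×226.6) = 66690 mm³.
d = 40.55 mm.

d = 40.6 mm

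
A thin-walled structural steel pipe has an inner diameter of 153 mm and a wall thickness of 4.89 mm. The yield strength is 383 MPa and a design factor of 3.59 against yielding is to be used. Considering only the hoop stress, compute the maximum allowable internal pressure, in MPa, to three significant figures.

p_allow = 6.82 MPa

σ_allow = 383/3.59 = 106.7 MPa.
σ_h = pD/(2t) → p_allow = 2σ_allow t/D = 2×106.7×4.89/153 = 6.819 MPa.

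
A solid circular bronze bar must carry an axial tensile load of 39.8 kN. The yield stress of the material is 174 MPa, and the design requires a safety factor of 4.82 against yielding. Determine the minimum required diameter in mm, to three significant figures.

Allowable stress σ_allow = 174/4.82 = 36.10 MPa.
Required area A = F/σ_allow = 39800/36.10 = 1103 mm².
A = πd²/4 → d = √(4A/π) = 37.47 mm.

d = 37.5 mm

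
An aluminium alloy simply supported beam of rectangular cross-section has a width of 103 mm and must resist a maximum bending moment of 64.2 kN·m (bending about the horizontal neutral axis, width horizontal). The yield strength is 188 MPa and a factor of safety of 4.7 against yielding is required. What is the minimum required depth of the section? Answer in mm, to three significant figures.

σ_allow = 188/4.7 = 40.00 MPa.
For a rectangular section σ = 6M/(bh²), so h² = 6M/(b σ_allow) = 6×6.4200×10^7/(103×40.00) = 93500 mm².
h = 305.8 mm.

h = 306 mm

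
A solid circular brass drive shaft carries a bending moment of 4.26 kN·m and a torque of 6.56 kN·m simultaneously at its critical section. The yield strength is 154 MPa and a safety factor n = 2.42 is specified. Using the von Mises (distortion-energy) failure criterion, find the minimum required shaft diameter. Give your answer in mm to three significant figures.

σ_allow = σ_y/n = 154/2.42 = 63.64 MPa.
For a solid shaft σ_b = 32M/(πd³) and τ = 16T/(πd³), so the von Mises stress is σ' = (16/πd³)·√(4M²+3T²).
√(4M²+3T²) = √(4×(4.260×10^6)² + 3×(6.560×10^6)²) = 1.420×10^7 N·mm.
d³ = 16×1.420×10^7/(π×63.64) = 1.137×10^6 mm³.
d = 104.4 mm.

d = 104 mm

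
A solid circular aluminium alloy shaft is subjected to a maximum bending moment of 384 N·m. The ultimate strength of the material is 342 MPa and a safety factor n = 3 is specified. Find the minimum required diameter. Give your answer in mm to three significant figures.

d = 32.5 mm

σ_allow = 342/3 = 114.0 MPa.
For a solid circular section σ = 32M/(πd³), so d³ = 32M/(π σ_allow) = 32×384000/(π×114.0) = 34310 mm³.
d = 32.49 mm.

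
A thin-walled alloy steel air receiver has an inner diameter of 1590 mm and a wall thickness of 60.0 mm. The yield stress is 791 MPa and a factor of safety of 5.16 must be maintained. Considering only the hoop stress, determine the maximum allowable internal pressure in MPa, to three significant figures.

σ_allow = 791/5.16 = 153.3 MPa.
σ_h = pD/(2t) → p_allow = 2σ_allow t/D = 2×153.3×60.0/1590 = 11.57 MPa.

p_allow = 11.6 MPa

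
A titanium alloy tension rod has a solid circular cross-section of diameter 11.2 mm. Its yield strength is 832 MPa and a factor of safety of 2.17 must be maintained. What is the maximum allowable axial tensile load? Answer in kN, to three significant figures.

F_allow = 37.8 kN

σ_allow = 832/2.17 = 383.4 MPa.
A = πd²/4 = π×11.2²/4 = 98.52 mm².
F_allow = σ_allow × A = 383.4×98.52 = 37770 N.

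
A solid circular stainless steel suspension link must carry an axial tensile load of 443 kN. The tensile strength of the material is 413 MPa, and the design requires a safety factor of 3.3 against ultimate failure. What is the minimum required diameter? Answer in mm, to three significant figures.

Allowable stress σ_allow = 413/3.3 = 125.2 MPa.
Required area A = F/σ_allow = 443000/125.2 = 3540 mm².
A = πd²/4 → d = √(4A/π) = 67.13 mm.

d = 67.1 mm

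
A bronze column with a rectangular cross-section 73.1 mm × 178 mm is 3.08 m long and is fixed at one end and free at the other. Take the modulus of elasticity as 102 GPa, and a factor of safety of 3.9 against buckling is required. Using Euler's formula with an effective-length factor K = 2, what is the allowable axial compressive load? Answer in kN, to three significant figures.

P_allow = 39.4 kN

Buckling occurs about the weak axis: I_min = h·b³/12 = 178×73.1³/12 = 5.794×10^6 mm⁴ (b = 73.1 mm is the smaller dimension).
Effective length L_e = KL = 2×3.08 m = 6160 mm.
Euler critical load P_cr = π²EI/L_e² = π²×102000×5.794×10^6/6160² = 153700 N.
P_allow = P_cr/n = 153700/3.9 = 39420 N.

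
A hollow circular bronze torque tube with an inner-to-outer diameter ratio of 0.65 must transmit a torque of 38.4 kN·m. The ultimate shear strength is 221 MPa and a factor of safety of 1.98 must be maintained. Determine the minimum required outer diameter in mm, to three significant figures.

τ_allow = 221/1.98 = 111.6 MPa.
For a hollow shaft τ = 16T/[πd_o³(1−k⁴)] with k = 0.65, so 1−k⁴ = 0.8215.
d_o³ = 16T/[π τ_allow (1−k⁴)] = 16×3.8400×10^7/(π×111.6×0.8215) = 2.133×10^6 mm³.
d_o = 128.7 mm.

d_o = 129 mm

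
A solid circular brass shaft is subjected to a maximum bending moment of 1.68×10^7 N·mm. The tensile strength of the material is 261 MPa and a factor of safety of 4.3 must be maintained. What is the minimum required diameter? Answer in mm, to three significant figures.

σ_allow = 261/4.3 = 60.70 MPa.
For a solid circular section σ = 32M/(πd³), so d³ = 32M/(π σ_allow) = 32×1.6800×10^7/(π×60.70) = 2.819×10^6 mm³.
d = 141.3 mm.

d = 141 mm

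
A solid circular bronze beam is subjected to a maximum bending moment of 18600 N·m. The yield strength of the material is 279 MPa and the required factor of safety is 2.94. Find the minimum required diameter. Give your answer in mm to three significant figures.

σ_allow = 279/2.94 = 94.90 MPa.
For a solid circular section σ = 32M/(πd³), so d³ = 32M/(π σ_allow) = 32×1.8600×10^7/(π×94.90) = 1.996×10^6 mm³.
d = 125.9 mm.

d = 126 mm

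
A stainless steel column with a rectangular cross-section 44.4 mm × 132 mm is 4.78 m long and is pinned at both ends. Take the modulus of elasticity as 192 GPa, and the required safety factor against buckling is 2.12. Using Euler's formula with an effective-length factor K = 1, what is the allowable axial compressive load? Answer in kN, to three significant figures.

P_allow = 37.7 kN

Buckling occurs about the weak axis: I_min = h·b³/12 = 132×44.4³/12 = 962800 mm⁴ (b = 44.4 mm is the smaller dimension).
Effective length L_e = KL = 1×4.78 m = 4780 mm.
Euler critical load P_cr = π²EI/L_e² = π²×192000×962800/4780² = 79850 N.
P_allow = P_cr/n = 79850/2.12 = 37670 N.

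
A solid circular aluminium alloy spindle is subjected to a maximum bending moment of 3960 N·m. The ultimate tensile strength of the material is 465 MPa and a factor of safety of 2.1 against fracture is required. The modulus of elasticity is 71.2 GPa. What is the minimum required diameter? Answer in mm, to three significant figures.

d = 56.7 mm

σ_allow = 465/2.1 = 221.4 MPa.
For a solid circular section σ = 32M/(πd³), so d³ = 32M/(π σ_allow) = 32×3960000/(π×221.4) = 182200 mm³.
d = 56.69 mm.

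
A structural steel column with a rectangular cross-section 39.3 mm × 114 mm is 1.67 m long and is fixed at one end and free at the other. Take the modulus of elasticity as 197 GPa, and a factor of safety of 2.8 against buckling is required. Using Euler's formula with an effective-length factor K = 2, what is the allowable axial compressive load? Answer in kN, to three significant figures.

P_allow = 35.9 kN

Buckling occurs about the weak axis: I_min = h·b³/12 = 114×39.3³/12 = 576600 mm⁴ (b = 39.3 mm is the smaller dimension).
Effective length L_e = KL = 2×1.67 m = 3340 mm.
Euler critical load P_cr = π²EI/L_e² = π²×197000×576600/3340² = 100500 N.
P_allow = P_cr/n = 100500/2.8 = 35890 N.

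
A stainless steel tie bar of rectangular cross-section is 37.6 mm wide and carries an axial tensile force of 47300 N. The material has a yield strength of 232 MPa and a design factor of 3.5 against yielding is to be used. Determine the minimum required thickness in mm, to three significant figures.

t = 19.0 mm

σ_allow = 232/3.5 = 66.29 MPa.
Required area A = F/σ_allow = 47300/66.29 = 713.6 mm².
t = A/w = 713.6/37.6 = 18.98 mm.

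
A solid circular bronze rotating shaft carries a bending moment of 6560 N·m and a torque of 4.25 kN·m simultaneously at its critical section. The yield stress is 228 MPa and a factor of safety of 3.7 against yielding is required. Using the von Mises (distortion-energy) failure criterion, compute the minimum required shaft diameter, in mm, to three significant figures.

d = 108 mm

σ_allow = σ_y/n = 228/3.7 = 61.62 MPa.
For a solid shaft σ_b = 32M/(πd³) and τ = 16T/(πd³), so the von Mises stress is σ' = (16/πd³)·√(4M²+3T²).
√(4M²+3T²) = √(4×(6.560×10^6)² + 3×(4.250×10^6)²) = 1.504×10^7 N·mm.
d³ = 16×1.504×10^7/(π×61.62) = 1.243×10^6 mm³.
d = 107.5 mm.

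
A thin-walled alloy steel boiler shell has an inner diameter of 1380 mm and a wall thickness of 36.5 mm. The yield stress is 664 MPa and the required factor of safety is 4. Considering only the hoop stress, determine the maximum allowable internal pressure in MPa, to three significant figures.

σ_allow = 664/4 = 166.0 MPa.
σ_h = pD/(2t) → p_allow = 2σ_allow t/D = 2×166.0×36.5/1380 = 8.781 MPa.

p_allow = 8.78 MPa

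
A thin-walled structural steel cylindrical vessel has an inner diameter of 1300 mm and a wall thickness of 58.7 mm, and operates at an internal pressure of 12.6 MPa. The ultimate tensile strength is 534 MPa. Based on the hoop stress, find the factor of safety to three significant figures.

n = 3.83

σ_h = pD/(2t) = 12.6×1300/(2×58.7) = 139.5 MPa.
n = 534/139.5 = 3.827.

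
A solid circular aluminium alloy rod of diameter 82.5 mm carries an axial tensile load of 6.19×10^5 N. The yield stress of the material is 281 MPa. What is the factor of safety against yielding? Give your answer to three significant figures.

A = πd²/4 = 5346 mm².
σ = F/A = 619000/5346 = 115.8 MPa.
n = 281/115.8 = 2.427.

n = 2.43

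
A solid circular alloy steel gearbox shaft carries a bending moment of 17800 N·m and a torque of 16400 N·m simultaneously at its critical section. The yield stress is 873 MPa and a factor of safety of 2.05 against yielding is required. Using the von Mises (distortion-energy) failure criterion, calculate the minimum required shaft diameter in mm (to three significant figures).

d = 81.7 mm

σ_allow = σ_y/n = 873/2.05 = 425.9 MPa.
For a solid shaft σ_b = 32M/(πd³) and τ = 16T/(πd³), so the von Mises stress is σ' = (16/πd³)·√(4M²+3T²).
√(4M²+3T²) = √(4×(1.780×10^7)² + 3×(1.640×10^7)²) = 4.554×10^7 N·mm.
d³ = 16×4.554×10^7/(π×425.9) = 544700 mm³.
d = 81.67 mm.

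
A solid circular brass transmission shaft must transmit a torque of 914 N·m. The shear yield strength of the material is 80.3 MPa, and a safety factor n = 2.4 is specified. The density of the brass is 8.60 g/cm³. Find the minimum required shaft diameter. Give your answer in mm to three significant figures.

d = 51.8 mm

Allowable shear stress τ_allow = 80.3/2.4 = 33.46 MPa.
For a solid shaft τ = 16T/(πd³), so d³ = 16T/(π τ_allow) = 16×914000/(π×33.46) = 139100 mm³.
d = (139100)^(1/3) = 51.82 mm.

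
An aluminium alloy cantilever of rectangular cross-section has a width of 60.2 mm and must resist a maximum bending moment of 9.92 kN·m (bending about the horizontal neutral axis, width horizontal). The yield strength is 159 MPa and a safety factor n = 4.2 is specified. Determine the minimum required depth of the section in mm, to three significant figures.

σ_allow = 159/4.2 = 37.86 MPa.
For a rectangular section σ = 6M/(bh²), so h² = 6M/(b σ_allow) = 6×9920000/(60.2×37.86) = 26120 mm².
h = 161.6 mm.

h = 162 mm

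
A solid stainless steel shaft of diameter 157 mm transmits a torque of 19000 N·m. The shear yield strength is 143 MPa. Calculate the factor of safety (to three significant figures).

τ = 16T/(πd³) = 16×1.9000×10^7/(π×157³) = 25.00 MPa.
n = τ_limit/τ = 143/25.00 = 5.719.

n = 5.72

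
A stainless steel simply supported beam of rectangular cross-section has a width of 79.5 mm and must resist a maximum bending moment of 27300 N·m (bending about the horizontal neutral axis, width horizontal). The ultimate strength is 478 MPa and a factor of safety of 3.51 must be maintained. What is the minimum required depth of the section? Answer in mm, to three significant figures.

σ_allow = 478/3.51 = 136.2 MPa.
For a rectangular section σ = 6M/(bh²), so h² = 6M/(b σ_allow) = 6×2.7300×10^7/(79.5×136.2) = 15130 mm².
h = 123.0 mm.

h = 123 mm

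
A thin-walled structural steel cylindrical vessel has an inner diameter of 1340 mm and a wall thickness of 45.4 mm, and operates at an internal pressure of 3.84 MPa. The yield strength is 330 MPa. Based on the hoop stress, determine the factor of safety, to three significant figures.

n = 5.82

σ_h = pD/(2t) = 3.84×1340/(2×45.4) = 56.67 MPa.
n = 330/56.67 = 5.823.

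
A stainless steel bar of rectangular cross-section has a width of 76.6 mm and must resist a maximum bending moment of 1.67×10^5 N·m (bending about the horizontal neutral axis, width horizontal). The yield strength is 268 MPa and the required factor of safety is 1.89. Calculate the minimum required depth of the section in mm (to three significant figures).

h = 304 mm

σ_allow = 268/1.89 = 141.8 MPa.
For a rectangular section σ = 6M/(bh²), so h² = 6M/(b σ_allow) = 6×1.6700×10^8/(76.6×141.8) = 92250 mm².
h = 303.7 mm.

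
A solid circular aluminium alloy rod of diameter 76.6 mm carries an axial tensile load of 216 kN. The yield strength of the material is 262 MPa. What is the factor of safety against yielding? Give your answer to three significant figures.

A = πd²/4 = 4608 mm².
σ = F/A = 216000/4608 = 46.87 MPa.
n = 262/46.87 = 5.590.

n = 5.59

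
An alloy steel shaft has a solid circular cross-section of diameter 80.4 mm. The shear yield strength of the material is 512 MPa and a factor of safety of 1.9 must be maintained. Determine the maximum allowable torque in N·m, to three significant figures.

T_allow = 27500 N·m

τ_allow = 512/1.9 = 269.5 MPa.
For a solid shaft T_allow = τ_allow·πd³/16; πd³/16 = π×80.4³/16 = 102000 mm³.
T_allow = 269.5×102000 = 2.750×10^7 N·mm = 27500 N·m.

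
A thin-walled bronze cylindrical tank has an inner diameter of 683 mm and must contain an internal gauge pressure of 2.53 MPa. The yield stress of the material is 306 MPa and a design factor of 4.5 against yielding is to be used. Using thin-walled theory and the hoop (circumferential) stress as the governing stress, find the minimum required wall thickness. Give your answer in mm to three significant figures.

t = 12.7 mm

σ_allow = 306/4.5 = 68.00 MPa.
Hoop stress σ_h = pD/(2t), so t = pD/(2σ_allow) = 2.53×683/(2×68.00) = 12.71 mm.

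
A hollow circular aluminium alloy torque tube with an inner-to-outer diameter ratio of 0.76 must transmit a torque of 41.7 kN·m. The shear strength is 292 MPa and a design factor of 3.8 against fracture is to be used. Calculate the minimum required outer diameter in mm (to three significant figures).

τ_allow = 292/3.8 = 76.84 MPa.
For a hollow shaft τ = 16T/[πd_o³(1−k⁴)] with k = 0.76, so 1−k⁴ = 0.6664.
d_o³ = 16T/[π τ_allow (1−k⁴)] = 16×4.1700×10^7/(π×76.84×0.6664) = 4.147×10^6 mm³.
d_o = 160.7 mm.

d_o = 161 mm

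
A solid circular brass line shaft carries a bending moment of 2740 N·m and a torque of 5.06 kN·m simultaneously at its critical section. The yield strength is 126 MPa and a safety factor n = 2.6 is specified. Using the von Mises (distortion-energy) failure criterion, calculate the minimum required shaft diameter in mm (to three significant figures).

d = 103 mm

σ_allow = σ_y/n = 126/2.6 = 48.46 MPa.
For a solid shaft σ_b = 32M/(πd³) and τ = 16T/(πd³), so the von Mises stress is σ' = (16/πd³)·√(4M²+3T²).
√(4M²+3T²) = √(4×(2.740×10^6)² + 3×(5.060×10^6)²) = 1.034×10^7 N·mm.
d³ = 16×1.034×10^7/(π×48.46) = 1.086×10^6 mm³.
d = 102.8 mm.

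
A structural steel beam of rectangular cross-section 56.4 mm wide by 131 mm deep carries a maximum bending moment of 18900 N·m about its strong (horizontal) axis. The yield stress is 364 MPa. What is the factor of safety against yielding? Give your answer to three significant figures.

n = 3.11

Section modulus S = bh²/6 = 56.4×131²/6 = 161300 mm³.
σ = M/S = 1.8900×10^7/161300 = 117.2 MPa.
n = 364/117.2 = 3.107.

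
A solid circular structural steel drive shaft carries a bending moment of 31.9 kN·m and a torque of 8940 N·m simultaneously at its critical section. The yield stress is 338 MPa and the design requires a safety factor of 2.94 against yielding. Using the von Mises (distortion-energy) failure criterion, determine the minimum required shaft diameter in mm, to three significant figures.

d = 143 mm

σ_allow = σ_y/n = 338/2.94 = 115.0 MPa.
For a solid shaft σ_b = 32M/(πd³) and τ = 16T/(πd³), so the von Mises stress is σ' = (16/πd³)·√(4M²+3T²).
√(4M²+3T²) = √(4×(3.190×10^7)² + 3×(8.940×10^6)²) = 6.565×10^7 N·mm.
d³ = 16×6.565×10^7/(π×115.0) = 2.908×10^6 mm³.
d = 142.7 mm.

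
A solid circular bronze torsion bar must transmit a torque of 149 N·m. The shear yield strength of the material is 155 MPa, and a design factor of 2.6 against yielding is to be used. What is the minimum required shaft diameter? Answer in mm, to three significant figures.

d = 23.3 mm

Allowable shear stress τ_allow = 155/2.6 = 59.62 MPa.
For a solid shaft τ = 16T/(πd³), so d³ = 16T/(π τ_allow) = 16×149000/(π×59.62) = 12730 mm³.
d = (12730)^(1/3) = 23.35 mm.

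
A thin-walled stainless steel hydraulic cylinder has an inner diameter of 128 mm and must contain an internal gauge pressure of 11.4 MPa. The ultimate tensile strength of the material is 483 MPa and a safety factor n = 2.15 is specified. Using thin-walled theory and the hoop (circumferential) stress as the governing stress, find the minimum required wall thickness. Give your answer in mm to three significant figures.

t = 3.25 mm

σ_allow = 483/2.15 = 224.7 MPa.
Hoop stress σ_h = pD/(2t), so t = pD/(2σ_allow) = 11.4×128/(2×224.7) = 3.248 mm.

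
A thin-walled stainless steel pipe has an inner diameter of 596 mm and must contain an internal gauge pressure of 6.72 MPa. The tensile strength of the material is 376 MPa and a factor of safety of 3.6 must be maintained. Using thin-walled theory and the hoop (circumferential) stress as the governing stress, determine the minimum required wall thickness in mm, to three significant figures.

σ_allow = 376/3.6 = 104.4 MPa.
Hoop stress σ_h = pD/(2t), so t = pD/(2σ_allow) = 6.72×596/(2×104.4) = 19.17 mm.

t = 19.2 mm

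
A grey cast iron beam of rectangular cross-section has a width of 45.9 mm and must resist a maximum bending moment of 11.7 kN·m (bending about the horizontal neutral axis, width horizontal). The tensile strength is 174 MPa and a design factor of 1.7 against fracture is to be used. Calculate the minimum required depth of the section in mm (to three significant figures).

σ_allow = 174/1.7 = 102.4 MPa.
For a rectangular section σ = 6M/(bh²), so h² = 6M/(b σ_allow) = 6×1.1700×10^7/(45.9×102.4) = 14940 mm².
h = 122.2 mm.

h = 122 mm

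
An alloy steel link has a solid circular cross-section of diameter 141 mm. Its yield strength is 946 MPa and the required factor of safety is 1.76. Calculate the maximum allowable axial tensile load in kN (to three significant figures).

F_allow = 8390 kN

σ_allow = 946/1.76 = 537.5 MPa.
A = πd²/4 = π×141²/4 = 15610 mm².
F_allow = σ_allow × A = 537.5×15610 = 8.393×10^6 N.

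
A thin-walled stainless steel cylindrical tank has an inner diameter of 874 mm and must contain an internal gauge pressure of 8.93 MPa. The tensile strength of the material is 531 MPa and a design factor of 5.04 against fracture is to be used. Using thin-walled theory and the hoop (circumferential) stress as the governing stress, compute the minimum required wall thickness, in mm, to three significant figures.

σ_allow = 531/5.04 = 105.4 MPa.
Hoop stress σ_h = pD/(2t), so t = pD/(2σ_allow) = 8.93×874/(2×105.4) = 37.04 mm.

t = 37.0 mm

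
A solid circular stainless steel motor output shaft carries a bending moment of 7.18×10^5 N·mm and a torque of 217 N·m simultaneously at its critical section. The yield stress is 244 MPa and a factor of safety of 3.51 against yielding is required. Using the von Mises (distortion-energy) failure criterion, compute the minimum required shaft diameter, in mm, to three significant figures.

d = 47.7 mm

σ_allow = σ_y/n = 244/3.51 = 69.52 MPa.
For a solid shaft σ_b = 32M/(πd³) and τ = 16T/(πd³), so the von Mises stress is σ' = (16/πd³)·√(4M²+3T²).
√(4M²+3T²) = √(4×(718000)² + 3×(217000)²) = 1.484×10^6 N·mm.
d³ = 16×1.484×10^6/(π×69.52) = 108800 mm³.
d = 47.73 mm.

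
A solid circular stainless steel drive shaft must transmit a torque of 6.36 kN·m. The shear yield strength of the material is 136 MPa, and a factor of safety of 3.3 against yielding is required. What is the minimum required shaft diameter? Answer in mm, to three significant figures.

Allowable shear stress τ_allow = 136/3.3 = 41.21 MPa.
For a solid shaft τ = 16T/(πd³), so d³ = 16T/(π τ_allow) = 16×6360000/(π×41.21) = 786000 mm³.
d = (786000)^(1/3) = 92.29 mm.

d = 92.3 mm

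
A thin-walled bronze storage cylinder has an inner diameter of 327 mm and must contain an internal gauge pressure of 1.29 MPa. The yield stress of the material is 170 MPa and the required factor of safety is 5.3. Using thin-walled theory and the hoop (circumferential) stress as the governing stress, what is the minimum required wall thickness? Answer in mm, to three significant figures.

t = 6.58 mm

σ_allow = 170/5.3 = 32.08 MPa.
Hoop stress σ_h = pD/(2t), so t = pD/(2σ_allow) = 1.29×327/(2×32.08) = 6.576 mm.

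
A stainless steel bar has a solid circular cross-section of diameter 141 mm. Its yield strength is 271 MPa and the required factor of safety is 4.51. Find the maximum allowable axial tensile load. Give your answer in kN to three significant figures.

F_allow = 938 kN

σ_allow = 271/4.51 = 60.09 MPa.
A = πd²/4 = π×141²/4 = 15610 mm².
F_allow = σ_allow × A = 60.09×15610 = 938300 N.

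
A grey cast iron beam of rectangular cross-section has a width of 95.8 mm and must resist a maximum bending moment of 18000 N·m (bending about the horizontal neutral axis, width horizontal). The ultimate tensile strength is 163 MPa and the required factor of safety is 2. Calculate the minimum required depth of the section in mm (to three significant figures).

h = 118 mm

σ_allow = 163/2 = 81.50 MPa.
For a rectangular section σ = 6M/(bh²), so h² = 6M/(b σ_allow) = 6×1.8000×10^7/(95.8×81.50) = 13830 mm².
h = 117.6 mm.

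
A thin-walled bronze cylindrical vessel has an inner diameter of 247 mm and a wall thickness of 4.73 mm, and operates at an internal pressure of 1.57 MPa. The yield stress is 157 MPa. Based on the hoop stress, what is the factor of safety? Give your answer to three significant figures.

σ_h = pD/(2t) = 1.57×247/(2×4.73) = 40.99 MPa.
n = 157/40.99 = 3.830.

n = 3.83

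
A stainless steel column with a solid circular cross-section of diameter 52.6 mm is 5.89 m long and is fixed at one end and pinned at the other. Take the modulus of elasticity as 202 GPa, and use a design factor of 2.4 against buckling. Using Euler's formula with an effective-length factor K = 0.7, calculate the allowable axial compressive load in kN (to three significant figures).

I = πd⁴/64 = π×52.6⁴/64 = 375800 mm⁴.
Effective length L_e = KL = 0.7×5.89 m = 4123 mm.
Euler critical load P_cr = π²EI/L_e² = π²×202000×375800/4123² = 44070 N.
P_allow = P_cr/n = 44070/2.4 = 18360 N.

P_allow = 18.4 kN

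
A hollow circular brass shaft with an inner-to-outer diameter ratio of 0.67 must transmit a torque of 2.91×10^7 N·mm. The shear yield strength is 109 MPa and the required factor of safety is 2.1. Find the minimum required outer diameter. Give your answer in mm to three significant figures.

τ_allow = 109/2.1 = 51.90 MPa.
For a hollow shaft τ = 16T/[πd_o³(1−k⁴)] with k = 0.67, so 1−k⁴ = 0.7985.
d_o³ = 16T/[π τ_allow (1−k⁴)] = 16×2.9100×10^7/(π×51.90×0.7985) = 3.576×10^6 mm³.
d_o = 152.9 mm.

d_o = 153 mm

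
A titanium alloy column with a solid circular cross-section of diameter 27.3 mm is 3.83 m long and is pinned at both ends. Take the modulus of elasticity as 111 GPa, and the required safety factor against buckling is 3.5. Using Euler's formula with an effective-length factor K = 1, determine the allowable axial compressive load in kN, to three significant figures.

I = πd⁴/64 = π×27.3⁴/64 = 27270 mm⁴.
Effective length L_e = KL = 1×3.83 m = 3830 mm.
Euler critical load P_cr = π²EI/L_e² = π²×111000×27270/3830² = 2036 N.
P_allow = P_cr/n = 2036/3.5 = 581.8 N.

P_allow = 0.582 kN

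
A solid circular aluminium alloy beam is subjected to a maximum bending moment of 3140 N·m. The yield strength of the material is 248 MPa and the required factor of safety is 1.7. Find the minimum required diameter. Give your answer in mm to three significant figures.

d = 60.3 mm

σ_allow = 248/1.7 = 145.9 MPa.
For a solid circular section σ = 32M/(πd³), so d³ = 32M/(π σ_allow) = 32×3140000/(π×145.9) = 219200 mm³.
d = 60.30 mm.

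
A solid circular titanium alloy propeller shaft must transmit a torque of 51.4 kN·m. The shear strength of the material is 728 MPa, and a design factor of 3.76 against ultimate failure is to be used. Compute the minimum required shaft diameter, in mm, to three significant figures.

d = 111 mm

Allowable shear stress τ_allow = 728/3.76 = 193.6 MPa.
For a solid shaft τ = 16T/(πd³), so d³ = 16T/(π τ_allow) = 16×5.1400×10^7/(π×193.6) = 1.352×10^6 mm³.
d = (1.352×10^6)^(1/3) = 110.6 mm.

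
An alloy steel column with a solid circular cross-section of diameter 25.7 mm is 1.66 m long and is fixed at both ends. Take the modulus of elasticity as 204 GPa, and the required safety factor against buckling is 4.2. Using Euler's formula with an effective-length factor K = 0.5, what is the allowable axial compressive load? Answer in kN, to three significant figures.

P_allow = 14.9 kN

I = πd⁴/64 = π×25.7⁴/64 = 21410 mm⁴.
Effective length L_e = KL = 0.5×1.66 m = 830.0 mm.
Euler critical load P_cr = π²EI/L_e² = π²×204000×21410/830.0² = 62590 N.
P_allow = P_cr/n = 62590/4.2 = 14900 N.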